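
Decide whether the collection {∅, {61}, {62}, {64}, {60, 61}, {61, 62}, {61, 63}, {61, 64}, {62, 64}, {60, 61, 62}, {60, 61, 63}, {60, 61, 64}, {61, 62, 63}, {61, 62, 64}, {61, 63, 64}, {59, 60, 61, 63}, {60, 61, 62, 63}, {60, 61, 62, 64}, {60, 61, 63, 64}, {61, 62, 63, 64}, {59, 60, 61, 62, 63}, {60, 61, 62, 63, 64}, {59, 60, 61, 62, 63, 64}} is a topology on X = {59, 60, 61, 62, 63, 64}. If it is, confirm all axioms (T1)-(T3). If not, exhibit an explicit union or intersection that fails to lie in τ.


τ is NOT a topology on X.

Axiom (T1): ∅ ∈ τ? Yes; X ∈ τ? Yes.
Axiom (T2/T3): check pairwise unions and intersections of members of τ.
Counterexample for (T2): {64} ∪ {59, 60, 61, 63} = {59, 60, 61, 63, 64} ∉ τ. Therefore τ is NOT a topology.


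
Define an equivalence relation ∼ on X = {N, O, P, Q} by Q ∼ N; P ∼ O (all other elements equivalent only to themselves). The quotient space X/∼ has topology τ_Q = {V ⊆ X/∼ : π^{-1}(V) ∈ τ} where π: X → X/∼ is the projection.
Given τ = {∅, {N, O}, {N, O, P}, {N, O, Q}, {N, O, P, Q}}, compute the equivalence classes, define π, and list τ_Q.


X/∼ = {[N=Q], [O=P]}; |τ_Q| = 2.

Equivalence classes: [N=Q], [O=P].
Quotient map π: X → X/∼ sends N ↦ [N=Q], O ↦ [O=P], P ↦ [O=P], Q ↦ [N=Q].
For each subset V ⊆ X/∼, compute π^{-1}(V) ⊆ X and check whether π^{-1}(V) ∈ τ. V is open in τ_Q iff π^{-1}(V) ∈ τ.
  V = {}: π^{-1}(V) = ∅ ∈ τ ✓.
  V = {[N=Q]}: π^{-1}(V) = {N, Q} ∉ τ ✗.
  V = {[O=P]}: π^{-1}(V) = {O, P} ∉ τ ✗.
  V = {[N=Q], [O=P]}: π^{-1}(V) = {N, O, P, Q} ∈ τ ✓.
Open sets in the quotient: τ_Q = {{}, {[N=Q], [O=P]}} (2 elements).


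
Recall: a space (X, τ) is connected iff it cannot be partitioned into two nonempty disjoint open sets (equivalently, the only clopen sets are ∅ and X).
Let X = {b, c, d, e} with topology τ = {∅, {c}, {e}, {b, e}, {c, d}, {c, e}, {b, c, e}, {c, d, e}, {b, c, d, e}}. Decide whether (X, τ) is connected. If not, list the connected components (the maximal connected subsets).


(X, τ) is disconnected; components = [{b, e}, {c, d}].

Find clopen sets (U ∈ τ with X ∖ U ∈ τ):
  U = ∅, X ∖ U = {b, c, d, e} — both open, so U is clopen.
  U = {b, e}, X ∖ U = {c, d} — both open, so U is clopen.
  U = {c, d}, X ∖ U = {b, e} — both open, so U is clopen.
  U = {b, c, d, e}, X ∖ U = ∅ — both open, so U is clopen.
Nontrivial clopen(s) exist: e.g. {c, d}. So (X, τ) is disconnected.
Compute connected components by grouping points that agree on all clopens:
  component: {b, e}
  component: {c, d}


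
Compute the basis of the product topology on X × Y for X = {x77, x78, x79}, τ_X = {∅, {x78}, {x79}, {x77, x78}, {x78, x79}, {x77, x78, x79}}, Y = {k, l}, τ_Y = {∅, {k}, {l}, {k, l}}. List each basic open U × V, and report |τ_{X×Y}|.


Basis B = {∅ × ∅, {x78} × {k}, {x78} × {l}, {x79} × {k}, {x79} × {l}, {x77, x78} × {k}, {x77, x78} × {l}, {x78} × {k, l}, {x78, x79} × {k}, {x78, x79} × {l}, {x79} × {k, l}, {x77, x78, x79} × {k}, {x77, x78, x79} × {l}, {x77, x78} × {k, l}, {x78, x79} × {k, l}, {x77, x78, x79} × {k, l}}; |τ_{X×Y}| = 36.

Enumerate products U × V with U ∈ τ_X, V ∈ τ_Y (deduplicated):
  ∅ × ∅ = {} (∅)
  {x78} × {k} = {(x78,k)}
  {x78} × {l} = {(x78,l)}
  {x79} × {k} = {(x79,k)}
  {x79} × {l} = {(x79,l)}
  {x77, x78} × {k} = {(x77,k), (x78,k)}
  {x77, x78} × {l} = {(x77,l), (x78,l)}
  {x78} × {k, l} = {(x78,k), (x78,l)}
  {x78, x79} × {k} = {(x78,k), (x79,k)}
  {x78, x79} × {l} = {(x78,l), (x79,l)}
  {x79} × {k, l} = {(x79,k), (x79,l)}
  {x77, x78, x79} × {k} = {(x77,k), (x78,k), (x79,k)}
  {x77, x78, x79} × {l} = {(x77,l), (x78,l), (x79,l)}
  {x77, x78} × {k, l} = {(x77,k), (x77,l), (x78,k), (x78,l)}
  {x78, x79} × {k, l} = {(x78,k), (x78,l), (x79,k), (x79,l)}
  {x77, x78, x79} × {k, l} = {(x77,k), (x77,l), (x78,k), (x78,l), (x79,k), (x79,l)}
These 16 distinct sets form the basis B.
Close under arbitrary unions to get τ_{X×Y}; counting gives |τ_{X×Y}| = 36.


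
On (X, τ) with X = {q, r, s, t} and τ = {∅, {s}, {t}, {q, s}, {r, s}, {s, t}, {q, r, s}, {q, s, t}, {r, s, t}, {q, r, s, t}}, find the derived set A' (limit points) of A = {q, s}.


A' = {q, r}

For each x ∈ X, list the open sets U ∈ τ with x ∈ U, then check whether U ∩ (A ∖ {x}) ≠ ∅ for every such U.
  x = q: opens ∋ x are {q, s}, {q, r, s}, {q, s, t}, {q, r, s, t}; each meets A ∖ {q}, so x IS a limit point.
  x = r: opens ∋ x are {r, s}, {q, r, s}, {r, s, t}, {q, r, s, t}; each meets A ∖ {r}, so x IS a limit point.
  x = s: open {s} ∋ x has {s} ∩ (A ∖ {s}) = ∅, so x is NOT a limit point.
  x = t: open {t} ∋ x has {t} ∩ (A ∖ {t}) = ∅, so x is NOT a limit point.
Collecting: A' = {q, r}.


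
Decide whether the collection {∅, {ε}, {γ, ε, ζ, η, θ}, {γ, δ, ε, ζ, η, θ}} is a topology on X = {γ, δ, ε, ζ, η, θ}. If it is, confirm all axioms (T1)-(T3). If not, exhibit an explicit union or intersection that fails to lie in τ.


τ IS a topology on X.

Axiom (T1): ∅ ∈ τ? Yes; X ∈ τ? Yes.
Axiom (T2/T3): check pairwise unions and intersections of members of τ.
All pairwise intersections and unions checked — each lies in τ. Therefore τ satisfies (T1), (T2), (T3): it IS a topology on X.


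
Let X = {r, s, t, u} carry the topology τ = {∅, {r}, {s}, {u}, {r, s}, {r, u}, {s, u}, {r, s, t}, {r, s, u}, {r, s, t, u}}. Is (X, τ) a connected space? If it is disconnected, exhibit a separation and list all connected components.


(X, τ) is disconnected; components = [{u}, {r, s, t}].

Find clopen sets (U ∈ τ with X ∖ U ∈ τ):
  U = ∅, X ∖ U = {r, s, t, u} — both open, so U is clopen.
  U = {u}, X ∖ U = {r, s, t} — both open, so U is clopen.
  U = {r, s, t}, X ∖ U = {u} — both open, so U is clopen.
  U = {r, s, t, u}, X ∖ U = ∅ — both open, so U is clopen.
Nontrivial clopen(s) exist: e.g. {u}. So (X, τ) is disconnected.
Compute connected components by grouping points that agree on all clopens:
  component: {u}
  component: {r, s, t}


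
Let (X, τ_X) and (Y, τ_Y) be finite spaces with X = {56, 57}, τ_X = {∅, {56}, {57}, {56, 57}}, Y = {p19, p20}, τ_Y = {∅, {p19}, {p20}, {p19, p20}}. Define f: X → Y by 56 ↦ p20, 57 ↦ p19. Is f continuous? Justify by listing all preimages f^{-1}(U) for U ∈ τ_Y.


f IS continuous.

Compute f^{-1}(U) for each U ∈ τ_Y:
  U = ∅: f^{-1}(U) = ∅ ∈ τ_X ✓.
  U = {p19}: f^{-1}(U) = {57} ∈ τ_X ✓.
  U = {p20}: f^{-1}(U) = {56} ∈ τ_X ✓.
  U = {p19, p20}: f^{-1}(U) = {56, 57} ∈ τ_X ✓.
Every preimage lies in τ_X, so f IS continuous.


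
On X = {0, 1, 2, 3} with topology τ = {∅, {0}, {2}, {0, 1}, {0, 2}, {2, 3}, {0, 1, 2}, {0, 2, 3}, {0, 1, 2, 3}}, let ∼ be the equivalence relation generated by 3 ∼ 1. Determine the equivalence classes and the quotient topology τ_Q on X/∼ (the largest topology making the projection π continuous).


X/∼ = {[0], [1=3], [2]}; |τ_Q| = 5.

Equivalence classes: [0], [1=3], [2].
Quotient map π: X → X/∼ sends 0 ↦ [0], 1 ↦ [1=3], 2 ↦ [2], 3 ↦ [1=3].
For each subset V ⊆ X/∼, compute π^{-1}(V) ⊆ X and check whether π^{-1}(V) ∈ τ. V is open in τ_Q iff π^{-1}(V) ∈ τ.
  V = {}: π^{-1}(V) = ∅ ∈ τ ✓.
  V = {[0]}: π^{-1}(V) = {0} ∈ τ ✓.
  V = {[1=3]}: π^{-1}(V) = {1, 3} ∉ τ ✗.
  V = {[0], [1=3]}: π^{-1}(V) = {0, 1, 3} ∉ τ ✗.
  V = {[2]}: π^{-1}(V) = {2} ∈ τ ✓.
  V = {[0], [2]}: π^{-1}(V) = {0, 2} ∈ τ ✓.
  V = {[1=3], [2]}: π^{-1}(V) = {1, 2, 3} ∉ τ ✗.
  V = {[0], [1=3], [2]}: π^{-1}(V) = {0, 1, 2, 3} ∈ τ ✓.
Open sets in the quotient: τ_Q = {{}, {[0]}, {[2]}, {[0], [2]}, {[0], [1=3], [2]}} (5 elements).


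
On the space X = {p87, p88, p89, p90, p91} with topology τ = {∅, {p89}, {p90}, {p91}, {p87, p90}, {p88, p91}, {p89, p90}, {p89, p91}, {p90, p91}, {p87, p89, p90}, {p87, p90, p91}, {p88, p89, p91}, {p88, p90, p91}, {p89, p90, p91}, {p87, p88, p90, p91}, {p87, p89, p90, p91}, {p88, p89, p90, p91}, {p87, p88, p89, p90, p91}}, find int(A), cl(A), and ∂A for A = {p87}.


int(A) = ∅, cl(A) = {p87}, ∂A = {p87}.

Closed sets in (X, τ) are complements of opens:
  closed(X, τ) = {∅, {p87}, {p88}, {p89}, {p87, p88}, {p87, p89}, {p87, p90}, {p88, p89}, {p88, p91}, {p87, p88, p89}, {p87, p88, p90}, {p87, p88, p91}, {p87, p89, p90}, {p88, p89, p91}, {p87, p88, p89, p90}, {p87, p88, p89, p91}, {p87, p88, p90, p91}, {p87, p88, p89, p90, p91}}.
int(A) = ⋃ {U ∈ τ : U ⊆ A}. Opens contained in A: ∅.
Taking the union of these: int(A) = ∅.
cl(A) = ⋂ {C closed : A ⊆ C}. Closed sets containing A: {p87}, {p87, p88}, {p87, p89}, {p87, p90}, {p87, p88, p89}, {p87, p88, p90}, {p87, p88, p91}, {p87, p89, p90}, {p87, p88, p89, p90}, {p87, p88, p89, p91}, {p87, p88, p90, p91}, {p87, p88, p89, p90, p91}.
Intersecting these: cl(A) = {p87}.
∂A = cl(A) ∖ int(A) = {p87} ∖ ∅ = {p87}.


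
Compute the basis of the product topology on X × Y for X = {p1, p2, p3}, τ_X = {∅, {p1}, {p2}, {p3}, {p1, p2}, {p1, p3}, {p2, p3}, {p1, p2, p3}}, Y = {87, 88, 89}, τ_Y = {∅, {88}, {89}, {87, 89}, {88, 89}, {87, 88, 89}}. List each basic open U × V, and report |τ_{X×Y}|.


Basis B = {∅ × ∅, {p1} × {88}, {p1} × {89}, {p2} × {88}, {p2} × {89}, {p3} × {88}, {p3} × {89}, {p1} × {87, 89}, {p1} × {88, 89}, {p1, p2} × {88}, {p1, p3} × {88}, {p1, p2} × {89}, {p1, p3} × {89}, {p2} × {87, 89}, {p2} × {88, 89}, {p2, p3} × {88}, {p2, p3} × {89}, {p3} × {87, 89}, {p3} × {88, 89}, {p1} × {87, 88, 89}, {p1, p2, p3} × {88}, {p1, p2, p3} × {89}, {p2} × {87, 88, 89}, {p3} × {87, 88, 89}, {p1, p2} × {87, 89}, {p1, p3} × {87, 89}, {p1, p2} × {88, 89}, {p1, p3} × {88, 89}, {p2, p3} × {87, 89}, {p2, p3} × {88, 89}, {p1, p2} × {87, 88, 89}, {p1, p3} × {87, 88, 89}, {p1, p2, p3} × {87, 89}, {p1, p2, p3} × {88, 89}, {p2, p3} × {87, 88, 89}, {p1, p2, p3} × {87, 88, 89}}; |τ_{X×Y}| = 216.

Enumerate products U × V with U ∈ τ_X, V ∈ τ_Y (deduplicated):
  ∅ × ∅ = {} (∅)
  {p1} × {88} = {(p1,88)}
  {p1} × {89} = {(p1,89)}
  {p2} × {88} = {(p2,88)}
  {p2} × {89} = {(p2,89)}
  {p3} × {88} = {(p3,88)}
  {p3} × {89} = {(p3,89)}
  {p1} × {87, 89} = {(p1,87), (p1,89)}
  {p1} × {88, 89} = {(p1,88), (p1,89)}
  {p1, p2} × {88} = {(p1,88), (p2,88)}
  {p1, p3} × {88} = {(p1,88), (p3,88)}
  {p1, p2} × {89} = {(p1,89), (p2,89)}
  {p1, p3} × {89} = {(p1,89), (p3,89)}
  {p2} × {87, 89} = {(p2,87), (p2,89)}
  {p2} × {88, 89} = {(p2,88), (p2,89)}
  {p2, p3} × {88} = {(p2,88), (p3,88)}
  {p2, p3} × {89} = {(p2,89), (p3,89)}
  {p3} × {87, 89} = {(p3,87), (p3,89)}
  {p3} × {88, 89} = {(p3,88), (p3,89)}
  {p1} × {87, 88, 89} = {(p1,87), (p1,88), (p1,89)}
  {p1, p2, p3} × {88} = {(p1,88), (p2,88), (p3,88)}
  {p1, p2, p3} × {89} = {(p1,89), (p2,89), (p3,89)}
  {p2} × {87, 88, 89} = {(p2,87), (p2,88), (p2,89)}
  {p3} × {87, 88, 89} = {(p3,87), (p3,88), (p3,89)}
  {p1, p2} × {87, 89} = {(p1,87), (p1,89), (p2,87), (p2,89)}
  {p1, p3} × {87, 89} = {(p1,87), (p1,89), (p3,87), (p3,89)}
  {p1, p2} × {88, 89} = {(p1,88), (p1,89), (p2,88), (p2,89)}
  {p1, p3} × {88, 89} = {(p1,88), (p1,89), (p3,88), (p3,89)}
  {p2, p3} × {87, 89} = {(p2,87), (p2,89), (p3,87), (p3,89)}
  {p2, p3} × {88, 89} = {(p2,88), (p2,89), (p3,88), (p3,89)}
  {p1, p2} × {87, 88, 89} = {(p1,87), (p1,88), (p1,89), (p2,87), (p2,88), (p2,89)}
  {p1, p3} × {87, 88, 89} = {(p1,87), (p1,88), (p1,89), (p3,87), (p3,88), (p3,89)}
  {p1, p2, p3} × {87, 89} = {(p1,87), (p1,89), (p2,87), (p2,89), (p3,87), (p3,89)}
  {p1, p2, p3} × {88, 89} = {(p1,88), (p1,89), (p2,88), (p2,89), (p3,88), (p3,89)}
  {p2, p3} × {87, 88, 89} = {(p2,87), (p2,88), (p2,89), (p3,87), (p3,88), (p3,89)}
  {p1, p2, p3} × {87, 88, 89} = {(p1,87), (p1,88), (p1,89), (p2,87), (p2,88), (p2,89), (p3,87), (p3,88), (p3,89)}
These 36 distinct sets form the basis B.
Close under arbitrary unions to get τ_{X×Y}; counting gives |τ_{X×Y}| = 216.


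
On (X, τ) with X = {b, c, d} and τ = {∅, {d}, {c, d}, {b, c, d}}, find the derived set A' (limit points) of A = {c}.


A' = {b}

For each x ∈ X, list the open sets U ∈ τ with x ∈ U, then check whether U ∩ (A ∖ {x}) ≠ ∅ for every such U.
  x = b: opens ∋ x are {b, c, d}; each meets A ∖ {b}, so x IS a limit point.
  x = c: open {c, d} ∋ x has {c, d} ∩ (A ∖ {c}) = ∅, so x is NOT a limit point.
  x = d: open {d} ∋ x has {d} ∩ (A ∖ {d}) = ∅, so x is NOT a limit point.
Collecting: A' = {b}.


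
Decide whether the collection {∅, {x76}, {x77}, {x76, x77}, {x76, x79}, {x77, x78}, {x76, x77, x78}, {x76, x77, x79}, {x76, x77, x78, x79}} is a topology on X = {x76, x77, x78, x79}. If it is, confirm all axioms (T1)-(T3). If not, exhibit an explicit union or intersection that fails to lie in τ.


τ IS a topology on X.

Axiom (T1): ∅ ∈ τ? Yes; X ∈ τ? Yes.
Axiom (T2/T3): check pairwise unions and intersections of members of τ.
All pairwise intersections and unions checked — each lies in τ. Therefore τ satisfies (T1), (T2), (T3): it IS a topology on X.


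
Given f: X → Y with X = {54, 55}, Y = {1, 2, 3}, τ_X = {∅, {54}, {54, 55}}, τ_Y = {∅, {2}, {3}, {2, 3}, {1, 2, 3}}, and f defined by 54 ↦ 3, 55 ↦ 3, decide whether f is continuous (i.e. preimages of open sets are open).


f IS continuous.

Compute f^{-1}(U) for each U ∈ τ_Y:
  U = ∅: f^{-1}(U) = ∅ ∈ τ_X ✓.
  U = {2}: f^{-1}(U) = ∅ ∈ τ_X ✓.
  U = {3}: f^{-1}(U) = {54, 55} ∈ τ_X ✓.
  U = {2, 3}: f^{-1}(U) = {54, 55} ∈ τ_X ✓.
  U = {1, 2, 3}: f^{-1}(U) = {54, 55} ∈ τ_X ✓.
Every preimage lies in τ_X, so f IS continuous.


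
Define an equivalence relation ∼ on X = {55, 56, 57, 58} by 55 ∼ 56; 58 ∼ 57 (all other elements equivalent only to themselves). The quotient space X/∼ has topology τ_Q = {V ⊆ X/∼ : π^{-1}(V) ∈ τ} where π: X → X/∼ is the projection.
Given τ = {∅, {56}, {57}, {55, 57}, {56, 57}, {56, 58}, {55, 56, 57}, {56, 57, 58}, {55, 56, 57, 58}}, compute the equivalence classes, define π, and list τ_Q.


X/∼ = {[55=56], [57=58]}; |τ_Q| = 2.

Equivalence classes: [55=56], [57=58].
Quotient map π: X → X/∼ sends 55 ↦ [55=56], 56 ↦ [55=56], 57 ↦ [57=58], 58 ↦ [57=58].
For each subset V ⊆ X/∼, compute π^{-1}(V) ⊆ X and check whether π^{-1}(V) ∈ τ. V is open in τ_Q iff π^{-1}(V) ∈ τ.
  V = {}: π^{-1}(V) = ∅ ∈ τ ✓.
  V = {[55=56]}: π^{-1}(V) = {55, 56} ∉ τ ✗.
  V = {[57=58]}: π^{-1}(V) = {57, 58} ∉ τ ✗.
  V = {[55=56], [57=58]}: π^{-1}(V) = {55, 56, 57, 58} ∈ τ ✓.
Open sets in the quotient: τ_Q = {{}, {[55=56], [57=58]}} (2 elements).


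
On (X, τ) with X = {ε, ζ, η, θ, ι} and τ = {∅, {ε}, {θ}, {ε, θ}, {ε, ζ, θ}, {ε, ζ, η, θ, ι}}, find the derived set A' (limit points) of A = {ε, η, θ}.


A' = {ζ, η, ι}

For each x ∈ X, list the open sets U ∈ τ with x ∈ U, then check whether U ∩ (A ∖ {x}) ≠ ∅ for every such U.
  x = ε: open {ε} ∋ x has {ε} ∩ (A ∖ {ε}) = ∅, so x is NOT a limit point.
  x = ζ: opens ∋ x are {ε, ζ, θ}, {ε, ζ, η, θ, ι}; each meets A ∖ {ζ}, so x IS a limit point.
  x = η: opens ∋ x are {ε, ζ, η, θ, ι}; each meets A ∖ {η}, so x IS a limit point.
  x = θ: open {θ} ∋ x has {θ} ∩ (A ∖ {θ}) = ∅, so x is NOT a limit point.
  x = ι: opens ∋ x are {ε, ζ, η, θ, ι}; each meets A ∖ {ι}, so x IS a limit point.
Collecting: A' = {ζ, η, ι}.


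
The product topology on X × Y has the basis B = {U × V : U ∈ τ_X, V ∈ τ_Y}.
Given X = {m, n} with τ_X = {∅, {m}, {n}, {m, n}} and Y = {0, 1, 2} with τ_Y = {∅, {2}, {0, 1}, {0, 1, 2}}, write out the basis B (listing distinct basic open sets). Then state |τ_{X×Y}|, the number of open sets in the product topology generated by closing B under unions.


Basis B = {∅ × ∅, {m} × {2}, {n} × {2}, {m} × {0, 1}, {m, n} × {2}, {n} × {0, 1}, {m} × {0, 1, 2}, {n} × {0, 1, 2}, {m, n} × {0, 1}, {m, n} × {0, 1, 2}}; |τ_{X×Y}| = 16.

Enumerate products U × V with U ∈ τ_X, V ∈ τ_Y (deduplicated):
  ∅ × ∅ = {} (∅)
  {m} × {2} = {(m,2)}
  {n} × {2} = {(n,2)}
  {m} × {0, 1} = {(m,0), (m,1)}
  {m, n} × {2} = {(m,2), (n,2)}
  {n} × {0, 1} = {(n,0), (n,1)}
  {m} × {0, 1, 2} = {(m,0), (m,1), (m,2)}
  {n} × {0, 1, 2} = {(n,0), (n,1), (n,2)}
  {m, n} × {0, 1} = {(m,0), (m,1), (n,0), (n,1)}
  {m, n} × {0, 1, 2} = {(m,0), (m,1), (m,2), (n,0), (n,1), (n,2)}
These 10 distinct sets form the basis B.
Close under arbitrary unions to get τ_{X×Y}; counting gives |τ_{X×Y}| = 16.


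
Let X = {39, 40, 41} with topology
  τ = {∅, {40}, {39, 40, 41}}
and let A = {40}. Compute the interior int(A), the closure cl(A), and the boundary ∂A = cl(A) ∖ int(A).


int(A) = {40}, cl(A) = {39, 40, 41}, ∂A = {39, 41}.

Closed sets in (X, τ) are complements of opens:
  closed(X, τ) = {∅, {39, 41}, {39, 40, 41}}.
int(A) = ⋃ {U ∈ τ : U ⊆ A}. Opens contained in A: ∅, {40}.
Taking the union of these: int(A) = {40}.
cl(A) = ⋂ {C closed : A ⊆ C}. Closed sets containing A: {39, 40, 41}.
Intersecting these: cl(A) = {39, 40, 41}.
∂A = cl(A) ∖ int(A) = {39, 40, 41} ∖ {40} = {39, 41}.


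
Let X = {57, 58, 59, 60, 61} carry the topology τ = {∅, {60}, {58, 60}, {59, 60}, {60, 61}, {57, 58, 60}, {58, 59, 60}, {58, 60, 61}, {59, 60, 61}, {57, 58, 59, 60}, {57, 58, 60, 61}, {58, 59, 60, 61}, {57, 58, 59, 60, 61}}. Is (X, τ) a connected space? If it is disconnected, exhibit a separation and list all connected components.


(X, τ) is connected.

Find clopen sets (U ∈ τ with X ∖ U ∈ τ):
  U = ∅, X ∖ U = {57, 58, 59, 60, 61} — both open, so U is clopen.
  U = {57, 58, 59, 60, 61}, X ∖ U = ∅ — both open, so U is clopen.
Only trivial clopens (∅ and X) exist, so (X, τ) is connected.
Compute connected components by grouping points that agree on all clopens:
  component: {57, 58, 59, 60, 61}


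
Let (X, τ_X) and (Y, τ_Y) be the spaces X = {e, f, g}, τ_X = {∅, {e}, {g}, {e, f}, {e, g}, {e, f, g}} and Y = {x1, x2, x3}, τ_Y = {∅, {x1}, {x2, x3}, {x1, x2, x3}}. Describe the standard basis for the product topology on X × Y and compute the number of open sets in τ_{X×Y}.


Basis B = {∅ × ∅, {e} × {x1}, {g} × {x1}, {e, f} × {x1}, {e, g} × {x1}, {e} × {x2, x3}, {g} × {x2, x3}, {e} × {x1, x2, x3}, {e, f, g} × {x1}, {g} × {x1, x2, x3}, {e, f} × {x2, x3}, {e, g} × {x2, x3}, {e, f} × {x1, x2, x3}, {e, g} × {x1, x2, x3}, {e, f, g} × {x2, x3}, {e, f, g} × {x1, x2, x3}}; |τ_{X×Y}| = 36.

Enumerate products U × V with U ∈ τ_X, V ∈ τ_Y (deduplicated):
  ∅ × ∅ = {} (∅)
  {e} × {x1} = {(e,x1)}
  {g} × {x1} = {(g,x1)}
  {e, f} × {x1} = {(e,x1), (f,x1)}
  {e, g} × {x1} = {(e,x1), (g,x1)}
  {e} × {x2, x3} = {(e,x2), (e,x3)}
  {g} × {x2, x3} = {(g,x2), (g,x3)}
  {e} × {x1, x2, x3} = {(e,x1), (e,x2), (e,x3)}
  {e, f, g} × {x1} = {(e,x1), (f,x1), (g,x1)}
  {g} × {x1, x2, x3} = {(g,x1), (g,x2), (g,x3)}
  {e, f} × {x2, x3} = {(e,x2), (e,x3), (f,x2), (f,x3)}
  {e, g} × {x2, x3} = {(e,x2), (e,x3), (g,x2), (g,x3)}
  {e, f} × {x1, x2, x3} = {(e,x1), (e,x2), (e,x3), (f,x1), (f,x2), (f,x3)}
  {e, g} × {x1, x2, x3} = {(e,x1), (e,x2), (e,x3), (g,x1), (g,x2), (g,x3)}
  {e, f, g} × {x2, x3} = {(e,x2), (e,x3), (f,x2), (f,x3), (g,x2), (g,x3)}
  {e, f, g} × {x1, x2, x3} = {(e,x1), (e,x2), (e,x3), (f,x1), (f,x2), (f,x3), (g,x1), (g,x2), (g,x3)}
These 16 distinct sets form the basis B.
Close under arbitrary unions to get τ_{X×Y}; counting gives |τ_{X×Y}| = 36.


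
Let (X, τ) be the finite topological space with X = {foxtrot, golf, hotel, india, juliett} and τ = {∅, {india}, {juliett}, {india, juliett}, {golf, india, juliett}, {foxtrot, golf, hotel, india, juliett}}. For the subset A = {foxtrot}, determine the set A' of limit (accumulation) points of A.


A' = {hotel}

For each x ∈ X, list the open sets U ∈ τ with x ∈ U, then check whether U ∩ (A ∖ {x}) ≠ ∅ for every such U.
  x = foxtrot: open {foxtrot, golf, hotel, india, juliett} ∋ x has {foxtrot, golf, hotel, india, juliett} ∩ (A ∖ {foxtrot}) = ∅, so x is NOT a limit point.
  x = golf: open {golf, india, juliett} ∋ x has {golf, india, juliett} ∩ (A ∖ {golf}) = ∅, so x is NOT a limit point.
  x = hotel: opens ∋ x are {foxtrot, golf, hotel, india, juliett}; each meets A ∖ {hotel}, so x IS a limit point.
  x = india: open {india} ∋ x has {india} ∩ (A ∖ {india}) = ∅, so x is NOT a limit point.
  x = juliett: open {juliett} ∋ x has {juliett} ∩ (A ∖ {juliett}) = ∅, so x is NOT a limit point.
Collecting: A' = {hotel}.


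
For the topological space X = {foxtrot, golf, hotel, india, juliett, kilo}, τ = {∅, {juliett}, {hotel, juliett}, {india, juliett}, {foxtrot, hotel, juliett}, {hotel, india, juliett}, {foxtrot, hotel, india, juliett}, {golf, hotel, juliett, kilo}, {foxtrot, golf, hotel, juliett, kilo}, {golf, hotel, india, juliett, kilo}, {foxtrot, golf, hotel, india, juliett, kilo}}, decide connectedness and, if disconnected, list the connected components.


(X, τ) is connected.

Find clopen sets (U ∈ τ with X ∖ U ∈ τ):
  U = ∅, X ∖ U = {foxtrot, golf, hotel, india, juliett, kilo} — both open, so U is clopen.
  U = {foxtrot, golf, hotel, india, juliett, kilo}, X ∖ U = ∅ — both open, so U is clopen.
Only trivial clopens (∅ and X) exist, so (X, τ) is connected.
Compute connected components by grouping points that agree on all clopens:
  component: {foxtrot, golf, hotel, india, juliett, kilo}


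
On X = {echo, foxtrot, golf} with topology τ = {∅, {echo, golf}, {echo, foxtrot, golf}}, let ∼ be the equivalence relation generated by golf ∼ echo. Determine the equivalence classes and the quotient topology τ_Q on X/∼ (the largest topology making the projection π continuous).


X/∼ = {[echo=golf], [foxtrot]}; |τ_Q| = 3.

Equivalence classes: [echo=golf], [foxtrot].
Quotient map π: X → X/∼ sends echo ↦ [echo=golf], foxtrot ↦ [foxtrot], golf ↦ [echo=golf].
For each subset V ⊆ X/∼, compute π^{-1}(V) ⊆ X and check whether π^{-1}(V) ∈ τ. V is open in τ_Q iff π^{-1}(V) ∈ τ.
  V = {}: π^{-1}(V) = ∅ ∈ τ ✓.
  V = {[echo=golf]}: π^{-1}(V) = {echo, golf} ∈ τ ✓.
  V = {[foxtrot]}: π^{-1}(V) = {foxtrot} ∉ τ ✗.
  V = {[echo=golf], [foxtrot]}: π^{-1}(V) = {echo, foxtrot, golf} ∈ τ ✓.
Open sets in the quotient: τ_Q = {{}, {[echo=golf]}, {[echo=golf], [foxtrot]}} (3 elements).


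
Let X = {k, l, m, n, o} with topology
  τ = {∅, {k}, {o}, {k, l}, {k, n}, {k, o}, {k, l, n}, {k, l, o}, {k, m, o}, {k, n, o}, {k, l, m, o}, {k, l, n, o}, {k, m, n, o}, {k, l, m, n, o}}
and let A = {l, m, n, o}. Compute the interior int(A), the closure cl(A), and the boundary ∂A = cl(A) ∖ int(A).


int(A) = {o}, cl(A) = {l, m, n, o}, ∂A = {l, m, n}.

Closed sets in (X, τ) are complements of opens:
  closed(X, τ) = {∅, {l}, {m}, {n}, {l, m}, {l, n}, {m, n}, {m, o}, {l, m, n}, {l, m, o}, {m, n, o}, {k, l, m, n}, {l, m, n, o}, {k, l, m, n, o}}.
int(A) = ⋃ {U ∈ τ : U ⊆ A}. Opens contained in A: ∅, {o}.
Taking the union of these: int(A) = {o}.
cl(A) = ⋂ {C closed : A ⊆ C}. Closed sets containing A: {l, m, n, o}, {k, l, m, n, o}.
Intersecting these: cl(A) = {l, m, n, o}.
∂A = cl(A) ∖ int(A) = {l, m, n, o} ∖ {o} = {l, m, n}.


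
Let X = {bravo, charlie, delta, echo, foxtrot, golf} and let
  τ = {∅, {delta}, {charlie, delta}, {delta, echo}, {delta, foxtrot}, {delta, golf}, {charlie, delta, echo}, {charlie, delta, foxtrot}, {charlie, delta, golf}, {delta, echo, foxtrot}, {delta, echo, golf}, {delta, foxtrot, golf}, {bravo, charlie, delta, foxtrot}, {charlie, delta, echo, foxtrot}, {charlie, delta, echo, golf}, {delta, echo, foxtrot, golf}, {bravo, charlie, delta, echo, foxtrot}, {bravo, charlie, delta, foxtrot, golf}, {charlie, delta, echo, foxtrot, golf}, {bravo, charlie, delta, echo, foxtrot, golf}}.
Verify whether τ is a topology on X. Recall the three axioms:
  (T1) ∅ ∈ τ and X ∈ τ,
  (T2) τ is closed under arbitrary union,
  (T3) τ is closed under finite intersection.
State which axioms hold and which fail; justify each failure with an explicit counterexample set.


τ is NOT a topology on X.

Axiom (T1): ∅ ∈ τ? Yes; X ∈ τ? Yes.
Axiom (T2/T3): check pairwise unions and intersections of members of τ.
Counterexample for (T2): {charlie, delta} ∪ {delta, foxtrot, golf} = {charlie, delta, foxtrot, golf} ∉ τ. Therefore τ is NOT a topology.


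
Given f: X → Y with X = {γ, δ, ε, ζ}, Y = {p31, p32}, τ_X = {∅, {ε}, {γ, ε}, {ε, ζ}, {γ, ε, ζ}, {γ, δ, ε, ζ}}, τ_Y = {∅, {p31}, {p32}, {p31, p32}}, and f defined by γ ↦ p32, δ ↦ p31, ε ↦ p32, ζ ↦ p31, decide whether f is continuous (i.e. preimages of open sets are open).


f is NOT continuous.

Compute f^{-1}(U) for each U ∈ τ_Y:
  U = ∅: f^{-1}(U) = ∅ ∈ τ_X ✓.
  U = {p31}: f^{-1}(U) = {δ, ζ} ∉ τ_X ✗.
  U = {p32}: f^{-1}(U) = {γ, ε} ∈ τ_X ✓.
  U = {p31, p32}: f^{-1}(U) = {γ, δ, ε, ζ} ∈ τ_X ✓.
Found U = {p31} with f^{-1}(U) = {δ, ζ} not in τ_X. Therefore f is NOT continuous.


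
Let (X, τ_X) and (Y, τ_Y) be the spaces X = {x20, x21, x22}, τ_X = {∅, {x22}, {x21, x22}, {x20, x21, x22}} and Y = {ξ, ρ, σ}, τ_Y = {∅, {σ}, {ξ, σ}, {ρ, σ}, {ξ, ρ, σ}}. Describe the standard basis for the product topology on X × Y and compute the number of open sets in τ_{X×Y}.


Basis B = {∅ × ∅, {x22} × {σ}, {x21, x22} × {σ}, {x22} × {ξ, σ}, {x22} × {ρ, σ}, {x20, x21, x22} × {σ}, {x22} × {ξ, ρ, σ}, {x21, x22} × {ξ, σ}, {x21, x22} × {ρ, σ}, {x20, x21, x22} × {ξ, σ}, {x20, x21, x22} × {ρ, σ}, {x21, x22} × {ξ, ρ, σ}, {x20, x21, x22} × {ξ, ρ, σ}}; |τ_{X×Y}| = 30.

Enumerate products U × V with U ∈ τ_X, V ∈ τ_Y (deduplicated):
  ∅ × ∅ = {} (∅)
  {x22} × {σ} = {(x22,σ)}
  {x21, x22} × {σ} = {(x21,σ), (x22,σ)}
  {x22} × {ξ, σ} = {(x22,ξ), (x22,σ)}
  {x22} × {ρ, σ} = {(x22,ρ), (x22,σ)}
  {x20, x21, x22} × {σ} = {(x20,σ), (x21,σ), (x22,σ)}
  {x22} × {ξ, ρ, σ} = {(x22,ξ), (x22,ρ), (x22,σ)}
  {x21, x22} × {ξ, σ} = {(x21,ξ), (x21,σ), (x22,ξ), (x22,σ)}
  {x21, x22} × {ρ, σ} = {(x21,ρ), (x21,σ), (x22,ρ), (x22,σ)}
  {x20, x21, x22} × {ξ, σ} = {(x20,ξ), (x20,σ), (x21,ξ), (x21,σ), (x22,ξ), (x22,σ)}
  {x20, x21, x22} × {ρ, σ} = {(x20,ρ), (x20,σ), (x21,ρ), (x21,σ), (x22,ρ), (x22,σ)}
  {x21, x22} × {ξ, ρ, σ} = {(x21,ξ), (x21,ρ), (x21,σ), (x22,ξ), (x22,ρ), (x22,σ)}
  {x20, x21, x22} × {ξ, ρ, σ} = {(x20,ξ), (x20,ρ), (x20,σ), (x21,ξ), (x21,ρ), (x21,σ), (x22,ξ), (x22,ρ), (x22,σ)}
These 13 distinct sets form the basis B.
Close under arbitrary unions to get τ_{X×Y}; counting gives |τ_{X×Y}| = 30.


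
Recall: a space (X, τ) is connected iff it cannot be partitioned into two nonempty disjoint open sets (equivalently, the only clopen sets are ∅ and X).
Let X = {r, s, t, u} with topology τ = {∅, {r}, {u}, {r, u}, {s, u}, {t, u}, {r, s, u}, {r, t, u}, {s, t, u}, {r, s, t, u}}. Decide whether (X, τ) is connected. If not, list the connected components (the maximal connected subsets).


(X, τ) is disconnected; components = [{r}, {s, t, u}].

Find clopen sets (U ∈ τ with X ∖ U ∈ τ):
  U = ∅, X ∖ U = {r, s, t, u} — both open, so U is clopen.
  U = {r}, X ∖ U = {s, t, u} — both open, so U is clopen.
  U = {s, t, u}, X ∖ U = {r} — both open, so U is clopen.
  U = {r, s, t, u}, X ∖ U = ∅ — both open, so U is clopen.
Nontrivial clopen(s) exist: e.g. {r}. So (X, τ) is disconnected.
Compute connected components by grouping points that agree on all clopens:
  component: {r}
  component: {s, t, u}


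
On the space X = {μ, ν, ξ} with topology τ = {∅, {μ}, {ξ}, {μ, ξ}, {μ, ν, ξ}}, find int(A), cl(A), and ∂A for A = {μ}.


int(A) = {μ}, cl(A) = {μ, ν}, ∂A = {ν}.

Closed sets in (X, τ) are complements of opens:
  closed(X, τ) = {∅, {ν}, {μ, ν}, {ν, ξ}, {μ, ν, ξ}}.
int(A) = ⋃ {U ∈ τ : U ⊆ A}. Opens contained in A: ∅, {μ}.
Taking the union of these: int(A) = {μ}.
cl(A) = ⋂ {C closed : A ⊆ C}. Closed sets containing A: {μ, ν}, {μ, ν, ξ}.
Intersecting these: cl(A) = {μ, ν}.
∂A = cl(A) ∖ int(A) = {μ, ν} ∖ {μ} = {ν}.


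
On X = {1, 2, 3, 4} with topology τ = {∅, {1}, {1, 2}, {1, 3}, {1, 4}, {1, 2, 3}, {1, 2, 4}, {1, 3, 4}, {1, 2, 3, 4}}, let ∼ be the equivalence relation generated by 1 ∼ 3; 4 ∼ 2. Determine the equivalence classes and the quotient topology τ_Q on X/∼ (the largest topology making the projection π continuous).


X/∼ = {[1=3], [2=4]}; |τ_Q| = 3.

Equivalence classes: [1=3], [2=4].
Quotient map π: X → X/∼ sends 1 ↦ [1=3], 2 ↦ [2=4], 3 ↦ [1=3], 4 ↦ [2=4].
For each subset V ⊆ X/∼, compute π^{-1}(V) ⊆ X and check whether π^{-1}(V) ∈ τ. V is open in τ_Q iff π^{-1}(V) ∈ τ.
  V = {}: π^{-1}(V) = ∅ ∈ τ ✓.
  V = {[1=3]}: π^{-1}(V) = {1, 3} ∈ τ ✓.
  V = {[2=4]}: π^{-1}(V) = {2, 4} ∉ τ ✗.
  V = {[1=3], [2=4]}: π^{-1}(V) = {1, 2, 3, 4} ∈ τ ✓.
Open sets in the quotient: τ_Q = {{}, {[1=3]}, {[1=3], [2=4]}} (3 elements).


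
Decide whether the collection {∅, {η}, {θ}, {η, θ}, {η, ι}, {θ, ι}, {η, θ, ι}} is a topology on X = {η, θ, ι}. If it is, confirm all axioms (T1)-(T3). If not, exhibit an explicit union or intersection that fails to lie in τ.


τ is NOT a topology on X.

Axiom (T1): ∅ ∈ τ? Yes; X ∈ τ? Yes.
Axiom (T2/T3): check pairwise unions and intersections of members of τ.
Counterexample for (T3): {η, ι} ∩ {θ, ι} = {ι} ∉ τ. Therefore τ is NOT a topology.


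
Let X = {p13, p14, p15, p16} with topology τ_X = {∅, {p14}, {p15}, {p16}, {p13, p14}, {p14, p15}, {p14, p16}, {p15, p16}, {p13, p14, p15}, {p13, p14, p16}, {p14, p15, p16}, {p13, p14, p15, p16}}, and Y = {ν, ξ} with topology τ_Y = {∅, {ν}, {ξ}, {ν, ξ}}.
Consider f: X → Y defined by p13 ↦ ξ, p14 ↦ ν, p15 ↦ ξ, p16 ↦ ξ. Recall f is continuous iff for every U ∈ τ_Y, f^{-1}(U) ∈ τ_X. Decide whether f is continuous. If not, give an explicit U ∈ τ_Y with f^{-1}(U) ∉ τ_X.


f is NOT continuous.

Compute f^{-1}(U) for each U ∈ τ_Y:
  U = ∅: f^{-1}(U) = ∅ ∈ τ_X ✓.
  U = {ν}: f^{-1}(U) = {p14} ∈ τ_X ✓.
  U = {ξ}: f^{-1}(U) = {p13, p15, p16} ∉ τ_X ✗.
  U = {ν, ξ}: f^{-1}(U) = {p13, p14, p15, p16} ∈ τ_X ✓.
Found U = {ξ} with f^{-1}(U) = {p13, p15, p16} not in τ_X. Therefore f is NOT continuous.


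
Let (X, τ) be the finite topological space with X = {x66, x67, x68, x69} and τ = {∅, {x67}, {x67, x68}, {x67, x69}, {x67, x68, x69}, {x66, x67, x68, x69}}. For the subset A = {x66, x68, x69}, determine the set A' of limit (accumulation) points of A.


A' = {x66}

For each x ∈ X, list the open sets U ∈ τ with x ∈ U, then check whether U ∩ (A ∖ {x}) ≠ ∅ for every such U.
  x = x66: opens ∋ x are {x66, x67, x68, x69}; each meets A ∖ {x66}, so x IS a limit point.
  x = x67: open {x67} ∋ x has {x67} ∩ (A ∖ {x67}) = ∅, so x is NOT a limit point.
  x = x68: open {x67, x68} ∋ x has {x67, x68} ∩ (A ∖ {x68}) = ∅, so x is NOT a limit point.
  x = x69: open {x67, x69} ∋ x has {x67, x69} ∩ (A ∖ {x69}) = ∅, so x is NOT a limit point.
Collecting: A' = {x66}.


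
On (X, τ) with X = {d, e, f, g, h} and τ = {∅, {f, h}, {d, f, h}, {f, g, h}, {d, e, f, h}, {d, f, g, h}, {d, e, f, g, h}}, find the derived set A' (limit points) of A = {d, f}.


A' = {d, e, g, h}

For each x ∈ X, list the open sets U ∈ τ with x ∈ U, then check whether U ∩ (A ∖ {x}) ≠ ∅ for every such U.
  x = d: opens ∋ x are {d, f, h}, {d, e, f, h}, {d, f, g, h}, {d, e, f, g, h}; each meets A ∖ {d}, so x IS a limit point.
  x = e: opens ∋ x are {d, e, f, h}, {d, e, f, g, h}; each meets A ∖ {e}, so x IS a limit point.
  x = f: open {f, h} ∋ x has {f, h} ∩ (A ∖ {f}) = ∅, so x is NOT a limit point.
  x = g: opens ∋ x are {f, g, h}, {d, f, g, h}, {d, e, f, g, h}; each meets A ∖ {g}, so x IS a limit point.
  x = h: opens ∋ x are {f, h}, {d, f, h}, {f, g, h}, {d, e, f, h}, {d, f, g, h}, {d, e, f, g, h}; each meets A ∖ {h}, so x IS a limit point.
Collecting: A' = {d, e, g, h}.


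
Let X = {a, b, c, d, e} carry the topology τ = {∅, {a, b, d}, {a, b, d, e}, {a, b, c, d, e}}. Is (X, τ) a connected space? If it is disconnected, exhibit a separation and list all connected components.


(X, τ) is connected.

Find clopen sets (U ∈ τ with X ∖ U ∈ τ):
  U = ∅, X ∖ U = {a, b, c, d, e} — both open, so U is clopen.
  U = {a, b, c, d, e}, X ∖ U = ∅ — both open, so U is clopen.
Only trivial clopens (∅ and X) exist, so (X, τ) is connected.
Compute connected components by grouping points that agree on all clopens:
  component: {a, b, c, d, e}


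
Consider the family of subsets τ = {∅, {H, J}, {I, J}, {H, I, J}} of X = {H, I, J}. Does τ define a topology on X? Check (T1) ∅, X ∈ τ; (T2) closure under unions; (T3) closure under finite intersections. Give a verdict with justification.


τ is NOT a topology on X.

Axiom (T1): ∅ ∈ τ? Yes; X ∈ τ? Yes.
Axiom (T2/T3): check pairwise unions and intersections of members of τ.
Counterexample for (T3): {H, J} ∩ {I, J} = {J} ∉ τ. Therefore τ is NOT a topology.


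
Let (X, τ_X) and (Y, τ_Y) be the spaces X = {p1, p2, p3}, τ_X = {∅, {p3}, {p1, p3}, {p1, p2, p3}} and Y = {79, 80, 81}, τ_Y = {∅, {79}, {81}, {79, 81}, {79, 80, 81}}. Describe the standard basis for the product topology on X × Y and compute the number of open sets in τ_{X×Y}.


Basis B = {∅ × ∅, {p3} × {79}, {p3} × {81}, {p1, p3} × {79}, {p1, p3} × {81}, {p3} × {79, 81}, {p1, p2, p3} × {79}, {p1, p2, p3} × {81}, {p3} × {79, 80, 81}, {p1, p3} × {79, 81}, {p1, p3} × {79, 80, 81}, {p1, p2, p3} × {79, 81}, {p1, p2, p3} × {79, 80, 81}}; |τ_{X×Y}| = 30.

Enumerate products U × V with U ∈ τ_X, V ∈ τ_Y (deduplicated):
  ∅ × ∅ = {} (∅)
  {p3} × {79} = {(p3,79)}
  {p3} × {81} = {(p3,81)}
  {p1, p3} × {79} = {(p1,79), (p3,79)}
  {p1, p3} × {81} = {(p1,81), (p3,81)}
  {p3} × {79, 81} = {(p3,79), (p3,81)}
  {p1, p2, p3} × {79} = {(p1,79), (p2,79), (p3,79)}
  {p1, p2, p3} × {81} = {(p1,81), (p2,81), (p3,81)}
  {p3} × {79, 80, 81} = {(p3,79), (p3,80), (p3,81)}
  {p1, p3} × {79, 81} = {(p1,79), (p1,81), (p3,79), (p3,81)}
  {p1, p3} × {79, 80, 81} = {(p1,79), (p1,80), (p1,81), (p3,79), (p3,80), (p3,81)}
  {p1, p2, p3} × {79, 81} = {(p1,79), (p1,81), (p2,79), (p2,81), (p3,79), (p3,81)}
  {p1, p2, p3} × {79, 80, 81} = {(p1,79), (p1,80), (p1,81), (p2,79), (p2,80), (p2,81), (p3,79), (p3,80), (p3,81)}
These 13 distinct sets form the basis B.
Close under arbitrary unions to get τ_{X×Y}; counting gives |τ_{X×Y}| = 30.


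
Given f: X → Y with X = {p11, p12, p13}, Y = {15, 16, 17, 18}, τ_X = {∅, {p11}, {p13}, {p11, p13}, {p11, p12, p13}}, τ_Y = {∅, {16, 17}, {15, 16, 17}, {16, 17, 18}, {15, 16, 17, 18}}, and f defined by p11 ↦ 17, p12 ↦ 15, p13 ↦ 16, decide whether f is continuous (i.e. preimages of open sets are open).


f IS continuous.

Compute f^{-1}(U) for each U ∈ τ_Y:
  U = ∅: f^{-1}(U) = ∅ ∈ τ_X ✓.
  U = {16, 17}: f^{-1}(U) = {p11, p13} ∈ τ_X ✓.
  U = {15, 16, 17}: f^{-1}(U) = {p11, p12, p13} ∈ τ_X ✓.
  U = {16, 17, 18}: f^{-1}(U) = {p11, p13} ∈ τ_X ✓.
  U = {15, 16, 17, 18}: f^{-1}(U) = {p11, p12, p13} ∈ τ_X ✓.
Every preimage lies in τ_X, so f IS continuous.


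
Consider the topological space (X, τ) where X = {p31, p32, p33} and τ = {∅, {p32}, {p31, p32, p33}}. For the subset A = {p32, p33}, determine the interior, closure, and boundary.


int(A) = {p32}, cl(A) = {p31, p32, p33}, ∂A = {p31, p33}.

Closed sets in (X, τ) are complements of opens:
  closed(X, τ) = {∅, {p31, p33}, {p31, p32, p33}}.
int(A) = ⋃ {U ∈ τ : U ⊆ A}. Opens contained in A: ∅, {p32}.
Taking the union of these: int(A) = {p32}.
cl(A) = ⋂ {C closed : A ⊆ C}. Closed sets containing A: {p31, p32, p33}.
Intersecting these: cl(A) = {p31, p32, p33}.
∂A = cl(A) ∖ int(A) = {p31, p32, p33} ∖ {p32} = {p31, p33}.


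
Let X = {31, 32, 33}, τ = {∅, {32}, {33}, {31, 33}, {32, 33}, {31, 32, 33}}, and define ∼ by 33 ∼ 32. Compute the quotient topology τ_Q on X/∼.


X/∼ = {[31], [32=33]}; |τ_Q| = 3.

Equivalence classes: [31], [32=33].
Quotient map π: X → X/∼ sends 31 ↦ [31], 32 ↦ [32=33], 33 ↦ [32=33].
For each subset V ⊆ X/∼, compute π^{-1}(V) ⊆ X and check whether π^{-1}(V) ∈ τ. V is open in τ_Q iff π^{-1}(V) ∈ τ.
  V = {}: π^{-1}(V) = ∅ ∈ τ ✓.
  V = {[31]}: π^{-1}(V) = {31} ∉ τ ✗.
  V = {[32=33]}: π^{-1}(V) = {32, 33} ∈ τ ✓.
  V = {[31], [32=33]}: π^{-1}(V) = {31, 32, 33} ∈ τ ✓.
Open sets in the quotient: τ_Q = {{}, {[32=33]}, {[31], [32=33]}} (3 elements).


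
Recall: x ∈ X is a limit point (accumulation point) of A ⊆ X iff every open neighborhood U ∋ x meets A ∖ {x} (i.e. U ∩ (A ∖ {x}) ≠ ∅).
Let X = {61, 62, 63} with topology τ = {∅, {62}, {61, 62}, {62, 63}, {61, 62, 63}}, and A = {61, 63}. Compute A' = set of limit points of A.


A' = ∅

For each x ∈ X, list the open sets U ∈ τ with x ∈ U, then check whether U ∩ (A ∖ {x}) ≠ ∅ for every such U.
  x = 61: open {61, 62} ∋ x has {61, 62} ∩ (A ∖ {61}) = ∅, so x is NOT a limit point.
  x = 62: open {62} ∋ x has {62} ∩ (A ∖ {62}) = ∅, so x is NOT a limit point.
  x = 63: open {62, 63} ∋ x has {62, 63} ∩ (A ∖ {63}) = ∅, so x is NOT a limit point.
Collecting: A' = ∅.


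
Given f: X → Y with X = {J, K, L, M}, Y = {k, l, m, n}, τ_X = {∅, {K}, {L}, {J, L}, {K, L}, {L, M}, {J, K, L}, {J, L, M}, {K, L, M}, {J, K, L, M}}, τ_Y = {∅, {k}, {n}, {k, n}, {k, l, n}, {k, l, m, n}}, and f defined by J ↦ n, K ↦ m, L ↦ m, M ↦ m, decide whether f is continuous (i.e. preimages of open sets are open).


f is NOT continuous.

Compute f^{-1}(U) for each U ∈ τ_Y:
  U = ∅: f^{-1}(U) = ∅ ∈ τ_X ✓.
  U = {k}: f^{-1}(U) = ∅ ∈ τ_X ✓.
  U = {n}: f^{-1}(U) = {J} ∉ τ_X ✗.
  U = {k, n}: f^{-1}(U) = {J} ∉ τ_X ✗.
  U = {k, l, n}: f^{-1}(U) = {J} ∉ τ_X ✗.
  U = {k, l, m, n}: f^{-1}(U) = {J, K, L, M} ∈ τ_X ✓.
Found U = {n} with f^{-1}(U) = {J} not in τ_X. Therefore f is NOT continuous.


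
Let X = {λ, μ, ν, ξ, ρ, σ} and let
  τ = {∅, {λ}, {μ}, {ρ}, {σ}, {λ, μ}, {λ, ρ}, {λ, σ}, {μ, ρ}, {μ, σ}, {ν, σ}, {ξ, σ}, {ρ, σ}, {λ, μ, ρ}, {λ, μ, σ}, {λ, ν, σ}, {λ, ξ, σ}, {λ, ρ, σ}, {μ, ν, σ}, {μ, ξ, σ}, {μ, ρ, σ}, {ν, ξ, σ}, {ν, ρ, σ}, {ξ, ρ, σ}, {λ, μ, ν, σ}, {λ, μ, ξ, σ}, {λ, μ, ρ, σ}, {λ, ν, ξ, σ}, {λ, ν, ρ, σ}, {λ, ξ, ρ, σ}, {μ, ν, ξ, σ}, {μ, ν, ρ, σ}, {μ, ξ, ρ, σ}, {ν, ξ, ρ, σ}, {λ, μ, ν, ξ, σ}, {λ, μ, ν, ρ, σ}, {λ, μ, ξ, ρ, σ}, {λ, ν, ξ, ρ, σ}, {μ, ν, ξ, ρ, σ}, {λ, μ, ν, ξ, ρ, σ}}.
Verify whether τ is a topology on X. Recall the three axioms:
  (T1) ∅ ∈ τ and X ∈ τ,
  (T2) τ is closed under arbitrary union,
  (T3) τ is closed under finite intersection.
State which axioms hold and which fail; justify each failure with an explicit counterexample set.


τ IS a topology on X.

Axiom (T1): ∅ ∈ τ? Yes; X ∈ τ? Yes.
Axiom (T2/T3): check pairwise unions and intersections of members of τ.
All pairwise intersections and unions checked — each lies in τ. Therefore τ satisfies (T1), (T2), (T3): it IS a topology on X.


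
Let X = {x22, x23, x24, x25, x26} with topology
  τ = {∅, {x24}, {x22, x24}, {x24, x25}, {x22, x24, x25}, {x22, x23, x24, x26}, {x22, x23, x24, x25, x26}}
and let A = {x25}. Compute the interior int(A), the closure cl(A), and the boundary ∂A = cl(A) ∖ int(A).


int(A) = ∅, cl(A) = {x25}, ∂A = {x25}.

Closed sets in (X, τ) are complements of opens:
  closed(X, τ) = {∅, {x25}, {x23, x26}, {x22, x23, x26}, {x23, x25, x26}, {x22, x23, x25, x26}, {x22, x23, x24, x25, x26}}.
int(A) = ⋃ {U ∈ τ : U ⊆ A}. Opens contained in A: ∅.
Taking the union of these: int(A) = ∅.
cl(A) = ⋂ {C closed : A ⊆ C}. Closed sets containing A: {x25}, {x23, x25, x26}, {x22, x23, x25, x26}, {x22, x23, x24, x25, x26}.
Intersecting these: cl(A) = {x25}.
∂A = cl(A) ∖ int(A) = {x25} ∖ ∅ = {x25}.
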